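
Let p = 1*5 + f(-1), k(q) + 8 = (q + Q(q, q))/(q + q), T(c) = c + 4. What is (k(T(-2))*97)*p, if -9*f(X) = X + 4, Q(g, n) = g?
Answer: -9506/3 ≈ -3168.7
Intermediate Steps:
T(c) = 4 + c
f(X) = -4/9 - X/9 (f(X) = -(X + 4)/9 = -(4 + X)/9 = -4/9 - X/9)
k(q) = -7 (k(q) = -8 + (q + q)/(q + q) = -8 + (2*q)/((2*q)) = -8 + (2*q)*(1/(2*q)) = -8 + 1 = -7)
p = 14/3 (p = 1*5 + (-4/9 - 1/9*(-1)) = 5 + (-4/9 + 1/9) = 5 - 1/3 = 14/3 ≈ 4.6667)
(k(T(-2))*97)*p = -7*97*(14/3) = -679*14/3 = -9506/3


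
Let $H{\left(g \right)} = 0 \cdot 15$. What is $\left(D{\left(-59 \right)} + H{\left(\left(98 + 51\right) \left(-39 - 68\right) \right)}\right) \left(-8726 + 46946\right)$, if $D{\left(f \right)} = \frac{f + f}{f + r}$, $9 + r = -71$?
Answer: $\frac{4509960}{139} \approx 32446.0$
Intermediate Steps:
$r = -80$ ($r = -9 - 71 = -80$)
$D{\left(f \right)} = \frac{2 f}{-80 + f}$ ($D{\left(f \right)} = \frac{f + f}{f - 80} = \frac{2 f}{-80 + f}$)
$H{\left(g \right)} = 0$
$\left(D{\left(-59 \right)} + H{\left(\left(98 + 51\right) \left(-39 - 68\right) \right)}\right) \left(-8726 + 46946\right) = \left(2 \left(-59\right) \frac{1}{-80 - 59} + 0\right) \left(-8726 + 46946\right) = \left(2 \left(-59\right) \frac{1}{-139} + 0\right) 38220 = \left(2 \left(-59\right) \left(- \frac{1}{139}\right) + 0\right) 38220 = \left(\frac{118}{139} + 0\right) 38220 = \frac{118}{139} \cdot 38220 = \frac{4509960}{139}$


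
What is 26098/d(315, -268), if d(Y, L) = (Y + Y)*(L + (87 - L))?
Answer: 13049/27405 ≈ 0.47615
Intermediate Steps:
d(Y, L) = 174*Y (d(Y, L) = (2*Y)*87 = 174*Y)
26098/d(315, -268) = 26098/((174*315)) = 26098/54810 = 26098*(1/54810) = 13049/27405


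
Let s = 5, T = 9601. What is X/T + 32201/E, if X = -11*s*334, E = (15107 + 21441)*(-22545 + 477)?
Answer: -14816472181481/7743602675664 ≈ -1.9134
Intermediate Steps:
E = -806541264 (E = 36548*(-22068) = -806541264)
X = -18370 (X = -11*5*334 = -55*334 = -18370)
X/T + 32201/E = -18370/9601 + 32201/(-806541264) = -18370*1/9601 + 32201*(-1/806541264) = -18370/9601 - 32201/806541264 = -14816472181481/7743602675664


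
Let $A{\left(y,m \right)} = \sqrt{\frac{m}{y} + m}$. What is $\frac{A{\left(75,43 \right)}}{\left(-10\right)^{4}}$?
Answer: $\frac{\sqrt{2451}}{75000} \approx 0.0006601$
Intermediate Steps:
$A{\left(y,m \right)} = \sqrt{m + \frac{m}{y}}$
$\frac{A{\left(75,43 \right)}}{\left(-10\right)^{4}} = \frac{\sqrt{43 + \frac{43}{75}}}{\left(-10\right)^{4}} = \frac{\sqrt{43 + 43 \cdot \frac{1}{75}}}{10000} = \sqrt{43 + \frac{43}{75}} \cdot \frac{1}{10000} = \sqrt{\frac{3268}{75}} \cdot \frac{1}{10000} = \frac{2 \sqrt{2451}}{15} \cdot \frac{1}{10000} = \frac{\sqrt{2451}}{75000}$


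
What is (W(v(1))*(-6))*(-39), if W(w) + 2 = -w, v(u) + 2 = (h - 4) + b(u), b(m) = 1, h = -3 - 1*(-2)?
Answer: 936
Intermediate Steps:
h = -1 (h = -3 + 2 = -1)
v(u) = -6 (v(u) = -2 + ((-1 - 4) + 1) = -2 + (-5 + 1) = -2 - 4 = -6)
W(w) = -2 - w
(W(v(1))*(-6))*(-39) = ((-2 - 1*(-6))*(-6))*(-39) = ((-2 + 6)*(-6))*(-39) = (4*(-6))*(-39) = -24*(-39) = 936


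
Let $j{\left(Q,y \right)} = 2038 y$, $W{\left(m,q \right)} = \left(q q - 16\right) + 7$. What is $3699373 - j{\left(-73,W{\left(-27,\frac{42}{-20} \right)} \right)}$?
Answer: $\frac{185436371}{50} \approx 3.7087 \cdot 10^{6}$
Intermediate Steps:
$W{\left(m,q \right)} = -9 + q^{2}$ ($W{\left(m,q \right)} = \left(q^{2} - 16\right) + 7 = \left(-16 + q^{2}\right) + 7 = -9 + q^{2}$)
$3699373 - j{\left(-73,W{\left(-27,\frac{42}{-20} \right)} \right)} = 3699373 - 2038 \left(-9 + \left(\frac{42}{-20}\right)^{2}\right) = 3699373 - 2038 \left(-9 + \left(42 \left(- \frac{1}{20}\right)\right)^{2}\right) = 3699373 - 2038 \left(-9 + \left(- \frac{21}{10}\right)^{2}\right) = 3699373 - 2038 \left(-9 + \frac{441}{100}\right) = 3699373 - 2038 \left(- \frac{459}{100}\right) = 3699373 - - \frac{467721}{50} = 3699373 + \frac{467721}{50} = \frac{185436371}{50}$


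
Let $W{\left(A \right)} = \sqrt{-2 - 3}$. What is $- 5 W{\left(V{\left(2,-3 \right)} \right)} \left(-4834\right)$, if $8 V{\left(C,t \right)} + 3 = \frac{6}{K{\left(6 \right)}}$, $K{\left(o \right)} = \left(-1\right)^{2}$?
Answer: $24170 i \sqrt{5} \approx 54046.0 i$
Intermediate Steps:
$K{\left(o \right)} = 1$
$V{\left(C,t \right)} = \frac{3}{8}$ ($V{\left(C,t \right)} = - \frac{3}{8} + \frac{6 \cdot 1^{-1}}{8} = - \frac{3}{8} + \frac{6 \cdot 1}{8} = - \frac{3}{8} + \frac{1}{8} \cdot 6 = - \frac{3}{8} + \frac{3}{4} = \frac{3}{8}$)
$W{\left(A \right)} = i \sqrt{5}$ ($W{\left(A \right)} = \sqrt{-5} = i \sqrt{5}$)
$- 5 W{\left(V{\left(2,-3 \right)} \right)} \left(-4834\right) = - 5 i \sqrt{5} \left(-4834\right) = 24170 i \sqrt{5}$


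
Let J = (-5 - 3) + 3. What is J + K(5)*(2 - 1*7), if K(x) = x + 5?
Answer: -55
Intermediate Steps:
K(x) = 5 + x
J = -5 (J = -8 + 3 = -5)
J + K(5)*(2 - 1*7) = -5 + (5 + 5)*(2 - 1*7) = -5 + 10*(2 - 7) = -5 + 10*(-5) = -5 - 50 = -55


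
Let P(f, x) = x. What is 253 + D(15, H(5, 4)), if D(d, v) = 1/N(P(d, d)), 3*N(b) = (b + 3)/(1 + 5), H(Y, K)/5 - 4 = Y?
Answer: 254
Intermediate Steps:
H(Y, K) = 20 + 5*Y
N(b) = ⅙ + b/18 (N(b) = ((b + 3)/(1 + 5))/3 = ((3 + b)/6)/3 = ((3 + b)*(⅙))/3 = (½ + b/6)/3 = ⅙ + b/18)
D(d, v) = 1/(⅙ + d/18)
253 + D(15, H(5, 4)) = 253 + 18/(3 + 15) = 253 + 18/18 = 253 + 18*(1/18) = 253 + 1 = 254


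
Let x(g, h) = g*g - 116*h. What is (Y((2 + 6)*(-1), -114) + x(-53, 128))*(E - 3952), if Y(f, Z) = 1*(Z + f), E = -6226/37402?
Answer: 898813003865/18701 ≈ 4.8062e+7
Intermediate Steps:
E = -3113/18701 (E = -6226*1/37402 = -3113/18701 ≈ -0.16646)
x(g, h) = g² - 116*h
Y(f, Z) = Z + f
(Y((2 + 6)*(-1), -114) + x(-53, 128))*(E - 3952) = ((-114 + (2 + 6)*(-1)) + ((-53)² - 116*128))*(-3113/18701 - 3952) = ((-114 + 8*(-1)) + (2809 - 14848))*(-73909465/18701) = ((-114 - 8) - 12039)*(-73909465/18701) = (-122 - 12039)*(-73909465/18701) = -12161*(-73909465/18701) = 898813003865/18701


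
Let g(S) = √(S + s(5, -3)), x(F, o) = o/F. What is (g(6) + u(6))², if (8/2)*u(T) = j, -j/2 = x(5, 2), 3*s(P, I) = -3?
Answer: 126/25 - 2*√5/5 ≈ 4.1456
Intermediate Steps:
s(P, I) = -1 (s(P, I) = (⅓)*(-3) = -1)
j = -⅘ (j = -4/5 = -2*⅖ = -⅘ ≈ -0.80000)
u(T) = -⅕ (u(T) = (¼)*(-⅘) = -⅕)
g(S) = √(-1 + S) (g(S) = √(S - 1) = √(-1 + S))
(g(6) + u(6))² = (√(-1 + 6) - ⅕)² = (√5 - ⅕)² = (-⅕ + √5)²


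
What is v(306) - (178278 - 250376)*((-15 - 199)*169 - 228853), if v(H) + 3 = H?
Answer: -19107339559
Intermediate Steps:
v(H) = -3 + H
v(306) - (178278 - 250376)*((-15 - 199)*169 - 228853) = (-3 + 306) - (178278 - 250376)*((-15 - 199)*169 - 228853) = 303 - (-72098)*(-214*169 - 228853) = 303 - (-72098)*(-36166 - 228853) = 303 - (-72098)*(-265019) = 303 - 1*19107339862 = 303 - 19107339862 = -19107339559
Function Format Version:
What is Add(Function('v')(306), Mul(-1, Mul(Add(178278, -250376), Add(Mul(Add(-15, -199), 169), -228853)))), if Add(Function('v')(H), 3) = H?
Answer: -19107339559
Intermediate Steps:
Function('v')(H) = Add(-3, H)
Add(Function('v')(306), Mul(-1, Mul(Add(178278, -250376), Add(Mul(Add(-15, -199), 169), -228853)))) = Add(Add(-3, 306), Mul(-1, Mul(Add(178278, -250376), Add(Mul(Add(-15, -199), 169), -228853)))) = Add(303, Mul(-1, Mul(-72098, Add(Mul(-214, 169), -228853)))) = Add(303, Mul(-1, Mul(-72098, Add(-36166, -228853)))) = Add(303, Mul(-1, Mul(-72098, -265019))) = Add(303, Mul(-1, 19107339862)) = Add(303, -19107339862) = -19107339559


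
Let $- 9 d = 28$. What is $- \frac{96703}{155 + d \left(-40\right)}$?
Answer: $- \frac{870327}{2515} \approx -346.05$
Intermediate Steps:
$d = - \frac{28}{9}$ ($d = \left(- \frac{1}{9}\right) 28 = - \frac{28}{9} \approx -3.1111$)
$- \frac{96703}{155 + d \left(-40\right)} = - \frac{96703}{155 - - \frac{1120}{9}} = - \frac{96703}{155 + \frac{1120}{9}} = - \frac{96703}{\frac{2515}{9}} = \left(-96703\right) \frac{9}{2515} = - \frac{870327}{2515}$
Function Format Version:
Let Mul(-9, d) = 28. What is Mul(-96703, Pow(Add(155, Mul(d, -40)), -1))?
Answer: Rational(-870327, 2515) ≈ -346.05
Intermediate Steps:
d = Rational(-28, 9) (d = Mul(Rational(-1, 9), 28) = Rational(-28, 9) ≈ -3.1111)
Mul(-96703, Pow(Add(155, Mul(d, -40)), -1)) = Mul(-96703, Pow(Add(155, Mul(Rational(-28, 9), -40)), -1)) = Mul(-96703, Pow(Add(155, Rational(1120, 9)), -1)) = Mul(-96703, Pow(Rational(2515, 9), -1)) = Mul(-96703, Rational(9, 2515)) = Rational(-870327, 2515)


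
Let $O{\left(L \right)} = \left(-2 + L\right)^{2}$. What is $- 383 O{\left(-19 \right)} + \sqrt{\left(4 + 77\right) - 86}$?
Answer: $-168903 + i \sqrt{5} \approx -1.689 \cdot 10^{5} + 2.2361 i$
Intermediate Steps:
$- 383 O{\left(-19 \right)} + \sqrt{\left(4 + 77\right) - 86} = - 383 \left(-2 - 19\right)^{2} + \sqrt{\left(4 + 77\right) - 86} = - 383 \left(-21\right)^{2} + \sqrt{81 - 86} = \left(-383\right) 441 + \sqrt{-5} = -168903 + i \sqrt{5}$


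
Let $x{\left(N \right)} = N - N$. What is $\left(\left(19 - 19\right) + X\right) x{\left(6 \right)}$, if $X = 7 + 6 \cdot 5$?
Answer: $0$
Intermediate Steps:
$X = 37$ ($X = 7 + 30 = 37$)
$x{\left(N \right)} = 0$
$\left(\left(19 - 19\right) + X\right) x{\left(6 \right)} = \left(\left(19 - 19\right) + 37\right) 0 = \left(0 + 37\right) 0 = 37 \cdot 0 = 0$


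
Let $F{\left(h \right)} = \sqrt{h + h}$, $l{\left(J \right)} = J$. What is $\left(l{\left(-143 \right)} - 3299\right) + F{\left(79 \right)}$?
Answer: $-3442 + \sqrt{158} \approx -3429.4$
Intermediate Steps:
$F{\left(h \right)} = \sqrt{2} \sqrt{h}$ ($F{\left(h \right)} = \sqrt{2 h} = \sqrt{2} \sqrt{h}$)
$\left(l{\left(-143 \right)} - 3299\right) + F{\left(79 \right)} = \left(-143 - 3299\right) + \sqrt{2} \sqrt{79} = -3442 + \sqrt{158}$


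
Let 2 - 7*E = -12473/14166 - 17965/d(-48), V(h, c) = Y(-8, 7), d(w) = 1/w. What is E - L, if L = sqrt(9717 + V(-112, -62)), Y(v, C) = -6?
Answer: -12215584315/99162 - 3*sqrt(1079) ≈ -1.2329e+5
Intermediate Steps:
V(h, c) = -6
L = 3*sqrt(1079) (L = sqrt(9717 - 6) = sqrt(9711) = 3*sqrt(1079) ≈ 98.544)
E = -12215584315/99162 (E = 2/7 - (-12473/14166 - 17965/(1/(-48)))/7 = 2/7 - (-12473*1/14166 - 17965/(-1/48))/7 = 2/7 - (-12473/14166 - 17965*(-48))/7 = 2/7 - (-12473/14166 + 862320)/7 = 2/7 - 1/7*12215612647/14166 = 2/7 - 1745087521/14166 = -12215584315/99162 ≈ -1.2319e+5)
E - L = -12215584315/99162 - 3*sqrt(1079)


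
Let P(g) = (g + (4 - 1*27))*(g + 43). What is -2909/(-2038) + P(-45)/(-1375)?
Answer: 3722707/2802250 ≈ 1.3285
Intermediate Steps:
P(g) = (-23 + g)*(43 + g) (P(g) = (g + (4 - 27))*(43 + g) = (g - 23)*(43 + g) = (-23 + g)*(43 + g))
-2909/(-2038) + P(-45)/(-1375) = -2909/(-2038) + (-989 + (-45)**2 + 20*(-45))/(-1375) = -2909*(-1/2038) + (-989 + 2025 - 900)*(-1/1375) = 2909/2038 + 136*(-1/1375) = 2909/2038 - 136/1375 = 3722707/2802250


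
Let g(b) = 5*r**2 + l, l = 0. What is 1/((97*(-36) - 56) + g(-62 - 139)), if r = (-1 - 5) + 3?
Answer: -1/3503 ≈ -0.00028547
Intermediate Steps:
r = -3 (r = -6 + 3 = -3)
g(b) = 45 (g(b) = 5*(-3)**2 + 0 = 5*9 + 0 = 45 + 0 = 45)
1/((97*(-36) - 56) + g(-62 - 139)) = 1/((97*(-36) - 56) + 45) = 1/((-3492 - 56) + 45) = 1/(-3548 + 45) = 1/(-3503) = -1/3503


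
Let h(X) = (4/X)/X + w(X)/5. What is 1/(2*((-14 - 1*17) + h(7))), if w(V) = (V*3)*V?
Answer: -245/744 ≈ -0.32930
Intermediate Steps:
w(V) = 3*V² (w(V) = (3*V)*V = 3*V²)
h(X) = 4/X² + 3*X²/5 (h(X) = (4/X)/X + (3*X²)/5 = 4/X² + (3*X²)*(⅕) = 4/X² + 3*X²/5)
1/(2*((-14 - 1*17) + h(7))) = 1/(2*((-14 - 1*17) + (⅕)*(20 + 3*7⁴)/7²)) = 1/(2*((-14 - 17) + (⅕)*(1/49)*(20 + 3*2401))) = 1/(2*(-31 + (⅕)*(1/49)*(20 + 7203))) = 1/(2*(-31 + (⅕)*(1/49)*7223)) = 1/(2*(-31 + 7223/245)) = 1/(2*(-372/245)) = 1/(-744/245) = -245/744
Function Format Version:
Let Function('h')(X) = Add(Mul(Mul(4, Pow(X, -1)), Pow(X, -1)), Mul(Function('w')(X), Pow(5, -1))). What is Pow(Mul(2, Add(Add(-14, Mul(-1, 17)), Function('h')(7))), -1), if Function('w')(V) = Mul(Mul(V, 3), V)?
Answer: Rational(-245, 744) ≈ -0.32930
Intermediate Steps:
Function('w')(V) = Mul(3, Pow(V, 2)) (Function('w')(V) = Mul(Mul(3, V), V) = Mul(3, Pow(V, 2)))
Function('h')(X) = Add(Mul(4, Pow(X, -2)), Mul(Rational(3, 5), Pow(X, 2))) (Function('h')(X) = Add(Mul(Mul(4, Pow(X, -1)), Pow(X, -1)), Mul(Mul(3, Pow(X, 2)), Pow(5, -1))) = Add(Mul(4, Pow(X, -2)), Mul(Mul(3, Pow(X, 2)), Rational(1, 5))) = Add(Mul(4, Pow(X, -2)), Mul(Rational(3, 5), Pow(X, 2))))
Pow(Mul(2, Add(Add(-14, Mul(-1, 17)), Function('h')(7))), -1) = Pow(Mul(2, Add(Add(-14, Mul(-1, 17)), Mul(Rational(1, 5), Pow(7, -2), Add(20, Mul(3, Pow(7, 4)))))), -1) = Pow(Mul(2, Add(Add(-14, -17), Mul(Rational(1, 5), Rational(1, 49), Add(20, Mul(3, 2401))))), -1) = Pow(Mul(2, Add(-31, Mul(Rational(1, 5), Rational(1, 49), Add(20, 7203)))), -1) = Pow(Mul(2, Add(-31, Mul(Rational(1, 5), Rational(1, 49), 7223))), -1) = Pow(Mul(2, Add(-31, Rational(7223, 245))), -1) = Pow(Mul(2, Rational(-372, 245)), -1) = Pow(Rational(-744, 245), -1) = Rational(-245, 744)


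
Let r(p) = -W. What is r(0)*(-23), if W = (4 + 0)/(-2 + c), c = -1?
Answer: -92/3 ≈ -30.667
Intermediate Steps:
W = -4/3 (W = (4 + 0)/(-2 - 1) = 4/(-3) = 4*(-⅓) = -4/3 ≈ -1.3333)
r(p) = 4/3 (r(p) = -1*(-4/3) = 4/3)
r(0)*(-23) = (4/3)*(-23) = -92/3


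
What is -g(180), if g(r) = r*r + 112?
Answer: -32512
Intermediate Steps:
g(r) = 112 + r² (g(r) = r² + 112 = 112 + r²)
-g(180) = -(112 + 180²) = -(112 + 32400) = -1*32512 = -32512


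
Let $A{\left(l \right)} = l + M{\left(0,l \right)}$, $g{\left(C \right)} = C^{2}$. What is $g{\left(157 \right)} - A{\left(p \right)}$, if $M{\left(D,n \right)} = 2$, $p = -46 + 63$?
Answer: $24630$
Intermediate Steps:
$p = 17$
$A{\left(l \right)} = 2 + l$ ($A{\left(l \right)} = l + 2 = 2 + l$)
$g{\left(157 \right)} - A{\left(p \right)} = 157^{2} - \left(2 + 17\right) = 24649 - 19 = 24630$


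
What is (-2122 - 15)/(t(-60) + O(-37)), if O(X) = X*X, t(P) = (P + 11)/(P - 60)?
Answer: -256440/164329 ≈ -1.5605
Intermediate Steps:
t(P) = (11 + P)/(-60 + P)
O(X) = X**2
(-2122 - 15)/(t(-60) + O(-37)) = (-2122 - 15)/((11 - 60)/(-60 - 60) + (-37)**2) = -2137/(-49/(-120) + 1369) = -2137/(-1/120*(-49) + 1369) = -2137/(49/120 + 1369) = -2137/164329/120 = -2137*120/164329 = -256440/164329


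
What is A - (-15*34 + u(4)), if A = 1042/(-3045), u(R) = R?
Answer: 1539728/3045 ≈ 505.66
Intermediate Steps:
A = -1042/3045 (A = 1042*(-1/3045) = -1042/3045 ≈ -0.34220)
A - (-15*34 + u(4)) = -1042/3045 - (-15*34 + 4) = -1042/3045 - (-510 + 4) = -1042/3045 - 1*(-506) = -1042/3045 + 506 = 1539728/3045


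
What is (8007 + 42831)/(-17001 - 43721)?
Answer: -25419/30361 ≈ -0.83722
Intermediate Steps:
(8007 + 42831)/(-17001 - 43721) = 50838/(-60722) = 50838*(-1/60722) = -25419/30361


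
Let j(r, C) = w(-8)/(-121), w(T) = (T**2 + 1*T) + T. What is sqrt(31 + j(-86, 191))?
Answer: 23*sqrt(7)/11 ≈ 5.5320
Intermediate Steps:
w(T) = T**2 + 2*T (w(T) = (T**2 + T) + T = (T + T**2) + T = T**2 + 2*T)
j(r, C) = -48/121 (j(r, C) = -8*(2 - 8)/(-121) = -8*(-6)*(-1/121) = 48*(-1/121) = -48/121)
sqrt(31 + j(-86, 191)) = sqrt(31 - 48/121) = sqrt(3703/121) = 23*sqrt(7)/11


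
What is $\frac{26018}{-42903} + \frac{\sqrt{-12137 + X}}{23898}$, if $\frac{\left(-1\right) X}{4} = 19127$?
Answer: $- \frac{26018}{42903} + \frac{i \sqrt{88645}}{23898} \approx -0.60644 + 0.012458 i$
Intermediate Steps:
$X = -76508$ ($X = \left(-4\right) 19127 = -76508$)
$\frac{26018}{-42903} + \frac{\sqrt{-12137 + X}}{23898} = \frac{26018}{-42903} + \frac{\sqrt{-12137 - 76508}}{23898} = 26018 \left(- \frac{1}{42903}\right) + \sqrt{-88645} \cdot \frac{1}{23898} = - \frac{26018}{42903} + i \sqrt{88645} \cdot \frac{1}{23898} = - \frac{26018}{42903} + \frac{i \sqrt{88645}}{23898}$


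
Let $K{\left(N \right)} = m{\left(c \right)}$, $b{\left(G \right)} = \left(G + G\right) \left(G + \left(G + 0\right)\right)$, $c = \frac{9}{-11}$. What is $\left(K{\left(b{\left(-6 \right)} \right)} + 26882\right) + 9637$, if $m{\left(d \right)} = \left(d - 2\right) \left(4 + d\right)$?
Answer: $\frac{4417714}{121} \approx 36510.0$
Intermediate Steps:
$c = - \frac{9}{11}$ ($c = 9 \left(- \frac{1}{11}\right) = - \frac{9}{11} \approx -0.81818$)
$b{\left(G \right)} = 4 G^{2}$ ($b{\left(G \right)} = 2 G \left(G + G\right) = 2 G 2 G = 4 G^{2}$)
$m{\left(d \right)} = \left(-2 + d\right) \left(4 + d\right)$
$K{\left(N \right)} = - \frac{1085}{121}$ ($K{\left(N \right)} = -8 + \left(- \frac{9}{11}\right)^{2} + 2 \left(- \frac{9}{11}\right) = -8 + \frac{81}{121} - \frac{18}{11} = - \frac{1085}{121}$)
$\left(K{\left(b{\left(-6 \right)} \right)} + 26882\right) + 9637 = \left(- \frac{1085}{121} + 26882\right) + 9637 = \frac{3251637}{121} + 9637 = \frac{4417714}{121}$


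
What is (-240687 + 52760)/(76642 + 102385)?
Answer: -187927/179027 ≈ -1.0497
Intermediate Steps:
(-240687 + 52760)/(76642 + 102385) = -187927/179027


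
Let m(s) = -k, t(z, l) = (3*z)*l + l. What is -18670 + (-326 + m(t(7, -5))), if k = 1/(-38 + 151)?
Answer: -2146549/113 ≈ -18996.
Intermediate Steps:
t(z, l) = l + 3*l*z (t(z, l) = 3*l*z + l = l + 3*l*z)
k = 1/113 ≈ 0.0088496
m(s) = -1/113 (m(s) = -1*1/113 = -1/113)
-18670 + (-326 + m(t(7, -5))) = -18670 + (-326 - 1/113) = -18670 - 36839/113 = -2146549/113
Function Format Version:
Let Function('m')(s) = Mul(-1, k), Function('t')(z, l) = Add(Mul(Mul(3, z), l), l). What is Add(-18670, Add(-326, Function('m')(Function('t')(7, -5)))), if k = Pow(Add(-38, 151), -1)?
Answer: Rational(-2146549, 113) ≈ -18996.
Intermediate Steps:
Function('t')(z, l) = Add(l, Mul(3, l, z)) (Function('t')(z, l) = Add(Mul(3, l, z), l) = Add(l, Mul(3, l, z)))
k = Rational(1, 113) (k = Pow(113, -1) = Rational(1, 113) ≈ 0.0088496)
Function('m')(s) = Rational(-1, 113) (Function('m')(s) = Mul(-1, Rational(1, 113)) = Rational(-1, 113))
Add(-18670, Add(-326, Function('m')(Function('t')(7, -5)))) = Add(-18670, Add(-326, Rational(-1, 113))) = Add(-18670, Rational(-36839, 113)) = Rational(-2146549, 113)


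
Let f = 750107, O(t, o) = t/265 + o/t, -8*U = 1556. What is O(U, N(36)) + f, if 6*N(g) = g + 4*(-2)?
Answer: 463948211767/618510 ≈ 7.5011e+5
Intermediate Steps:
U = -389/2 (U = -⅛*1556 = -389/2 ≈ -194.50)
N(g) = -4/3 + g/6 (N(g) = (g + 4*(-2))/6 = (g - 8)/6 = (-8 + g)/6 = -4/3 + g/6)
O(t, o) = t/265 + o/t (O(t, o) = t*(1/265) + o/t = t/265 + o/t)
O(U, N(36)) + f = ((1/265)*(-389/2) + (-4/3 + (⅙)*36)/(-389/2)) + 750107 = (-389/530 + (-4/3 + 6)*(-2/389)) + 750107 = (-389/530 + (14/3)*(-2/389)) + 750107 = (-389/530 - 28/1167) + 750107 = -468803/618510 + 750107 = 463948211767/618510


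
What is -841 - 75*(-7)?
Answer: -316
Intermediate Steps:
-841 - 75*(-7) = -841 + 525 = -316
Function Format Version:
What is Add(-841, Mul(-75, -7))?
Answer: -316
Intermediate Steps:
Add(-841, Mul(-75, -7)) = Add(-841, 525) = -316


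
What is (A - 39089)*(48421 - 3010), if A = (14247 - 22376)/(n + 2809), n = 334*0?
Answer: -4986542402430/2809 ≈ -1.7752e+9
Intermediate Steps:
n = 0
A = -8129/2809 (A = (14247 - 22376)/(0 + 2809) = -8129/2809 ≈ -2.8939)
(A - 39089)*(48421 - 3010) = (-8129/2809 - 39089)*(48421 - 3010) = -109809130/2809*45411 = -4986542402430/2809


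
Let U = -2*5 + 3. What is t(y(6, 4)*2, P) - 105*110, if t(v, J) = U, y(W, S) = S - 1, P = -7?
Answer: -11557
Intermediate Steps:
y(W, S) = -1 + S
U = -7 (U = -10 + 3 = -7)
t(v, J) = -7
t(y(6, 4)*2, P) - 105*110 = -7 - 105*110 = -7 - 11550 = -11557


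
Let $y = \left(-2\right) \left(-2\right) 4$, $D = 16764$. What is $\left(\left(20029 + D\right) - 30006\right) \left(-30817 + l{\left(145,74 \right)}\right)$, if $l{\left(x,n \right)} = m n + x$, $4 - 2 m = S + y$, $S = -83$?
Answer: $-190341415$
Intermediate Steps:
$y = 16$ ($y = 4 \cdot 4 = 16$)
$m = \frac{71}{2}$ ($m = 2 - \frac{-83 + 16}{2} = 2 - - \frac{67}{2} = 2 + \frac{67}{2} = \frac{71}{2} \approx 35.5$)
$l{\left(x,n \right)} = x + \frac{71 n}{2}$ ($l{\left(x,n \right)} = \frac{71 n}{2} + x = x + \frac{71 n}{2}$)
$\left(\left(20029 + D\right) - 30006\right) \left(-30817 + l{\left(145,74 \right)}\right) = \left(\left(20029 + 16764\right) - 30006\right) \left(-30817 + \left(145 + \frac{71}{2} \cdot 74\right)\right) = \left(36793 - 30006\right) \left(-30817 + \left(145 + 2627\right)\right) = 6787 \left(-30817 + 2772\right) = 6787 \left(-28045\right) = -190341415$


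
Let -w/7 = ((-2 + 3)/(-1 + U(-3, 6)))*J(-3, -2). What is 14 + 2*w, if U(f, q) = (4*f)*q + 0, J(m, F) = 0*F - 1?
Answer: 1008/73 ≈ 13.808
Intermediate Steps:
J(m, F) = -1 (J(m, F) = 0 - 1 = -1)
U(f, q) = 4*f*q (U(f, q) = 4*f*q + 0 = 4*f*q)
w = -7/73 (w = -7*(-2 + 3)/(-1 + 4*(-3)*6)*(-1) = -7*1/(-1 - 72)*(-1) = -7*1/(-73)*(-1) = -7*1*(-1/73)*(-1) = -(-7)*(-1)/73 = -7*1/73 = -7/73 ≈ -0.095890)
14 + 2*w = 14 + 2*(-7/73) = 14 - 14/73 = 1008/73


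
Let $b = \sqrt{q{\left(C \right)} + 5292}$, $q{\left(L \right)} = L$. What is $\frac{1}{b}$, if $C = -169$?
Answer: $\frac{\sqrt{5123}}{5123} \approx 0.013971$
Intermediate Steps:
$b = \sqrt{5123}$ ($b = \sqrt{-169 + 5292} = \sqrt{5123} \approx 71.575$)
$\frac{1}{b} = \frac{1}{\sqrt{5123}} = \frac{\sqrt{5123}}{5123}$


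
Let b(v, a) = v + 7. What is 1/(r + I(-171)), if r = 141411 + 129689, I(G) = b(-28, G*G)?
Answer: 1/271079 ≈ 3.6890e-6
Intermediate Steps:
b(v, a) = 7 + v
I(G) = -21 (I(G) = 7 - 28 = -21)
r = 271100
1/(r + I(-171)) = 1/(271100 - 21) = 1/271079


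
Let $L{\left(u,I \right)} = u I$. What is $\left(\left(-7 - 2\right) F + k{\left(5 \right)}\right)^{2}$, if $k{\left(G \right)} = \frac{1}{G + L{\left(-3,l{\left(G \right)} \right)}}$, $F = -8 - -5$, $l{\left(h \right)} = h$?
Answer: $\frac{72361}{100} \approx 723.61$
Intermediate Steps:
$L{\left(u,I \right)} = I u$
$F = -3$ ($F = -8 + 5 = -3$)
$k{\left(G \right)} = - \frac{1}{2 G}$ ($k{\left(G \right)} = \frac{1}{G + G \left(-3\right)} = \frac{1}{G - 3 G} = \frac{1}{\left(-2\right) G} = - \frac{1}{2 G}$)
$\left(\left(-7 - 2\right) F + k{\left(5 \right)}\right)^{2} = \left(\left(-7 - 2\right) \left(-3\right) - \frac{1}{2 \cdot 5}\right)^{2} = \left(\left(-9\right) \left(-3\right) - \frac{1}{10}\right)^{2} = \left(27 - \frac{1}{10}\right)^{2} = \left(\frac{269}{10}\right)^{2} = \frac{72361}{100}$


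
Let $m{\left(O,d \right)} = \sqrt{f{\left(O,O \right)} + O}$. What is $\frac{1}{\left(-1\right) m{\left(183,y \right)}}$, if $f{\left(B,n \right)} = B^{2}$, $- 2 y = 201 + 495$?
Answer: $- \frac{\sqrt{8418}}{16836} \approx -0.0054496$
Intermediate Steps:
$y = -348$ ($y = - \frac{201 + 495}{2} = \left(- \frac{1}{2}\right) 696 = -348$)
$m{\left(O,d \right)} = \sqrt{O + O^{2}}$ ($m{\left(O,d \right)} = \sqrt{O^{2} + O} = \sqrt{O + O^{2}}$)
$\frac{1}{\left(-1\right) m{\left(183,y \right)}} = \frac{1}{\left(-1\right) \sqrt{183 \left(1 + 183\right)}} = \frac{1}{\left(-1\right) \sqrt{183 \cdot 184}} = \frac{1}{\left(-1\right) \sqrt{33672}} = \frac{1}{\left(-1\right) 2 \sqrt{8418}} = \frac{1}{\left(-2\right) \sqrt{8418}} = - \frac{\sqrt{8418}}{16836}$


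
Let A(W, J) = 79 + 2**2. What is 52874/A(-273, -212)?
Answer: 52874/83 ≈ 637.04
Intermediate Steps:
A(W, J) = 83 (A(W, J) = 79 + 4 = 83)
52874/A(-273, -212) = 52874/83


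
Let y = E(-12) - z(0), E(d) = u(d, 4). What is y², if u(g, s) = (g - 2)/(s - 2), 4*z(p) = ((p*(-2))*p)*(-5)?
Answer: 49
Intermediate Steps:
z(p) = 5*p²/2 (z(p) = (((p*(-2))*p)*(-5))/4 = (((-2*p)*p)*(-5))/4 = (-2*p²*(-5))/4 = (10*p²)/4 = 5*p²/2)
u(g, s) = (-2 + g)/(-2 + s)
E(d) = -1 + d/2 (E(d) = (-2 + d)/(-2 + 4) = (-2 + d)/2 = -1 + d/2)
y = -7 (y = (-1 + (½)*(-12)) - 5*0²/2 = (-1 - 6) - 5*0/2 = -7 - 1*0 = -7 + 0 = -7)
y² = (-7)² = 49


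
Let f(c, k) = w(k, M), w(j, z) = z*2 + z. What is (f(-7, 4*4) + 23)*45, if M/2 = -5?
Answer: -315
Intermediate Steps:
M = -10 (M = 2*(-5) = -10)
w(j, z) = 3*z (w(j, z) = 2*z + z = 3*z)
f(c, k) = -30 (f(c, k) = 3*(-10) = -30)
(f(-7, 4*4) + 23)*45 = (-30 + 23)*45 = -7*45 = -315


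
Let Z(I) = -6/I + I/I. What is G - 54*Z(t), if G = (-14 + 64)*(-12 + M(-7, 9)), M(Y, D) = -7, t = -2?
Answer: -1166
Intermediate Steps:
Z(I) = 1 - 6/I (Z(I) = -6/I + 1 = 1 - 6/I)
G = -950 (G = (-14 + 64)*(-12 - 7) = 50*(-19) = -950)
G - 54*Z(t) = -950 - 54*(-6 - 2)/(-2) = -950 - (-27)*(-8) = -950 - 54*4 = -950 - 216 = -1166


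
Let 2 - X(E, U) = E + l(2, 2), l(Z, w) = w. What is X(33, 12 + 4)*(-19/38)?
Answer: 33/2 ≈ 16.500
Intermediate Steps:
X(E, U) = -E (X(E, U) = 2 - (E + 2) = 2 - (2 + E) = 2 + (-2 - E) = -E)
X(33, 12 + 4)*(-19/38) = (-1*33)*(-19/38) = -(-627)/38 = -33*(-½) = 33/2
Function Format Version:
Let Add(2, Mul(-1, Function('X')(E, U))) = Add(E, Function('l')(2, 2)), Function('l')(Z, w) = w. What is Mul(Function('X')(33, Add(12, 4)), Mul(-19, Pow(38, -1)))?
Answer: Rational(33, 2) ≈ 16.500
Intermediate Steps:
Function('X')(E, U) = Mul(-1, E) (Function('X')(E, U) = Add(2, Mul(-1, Add(E, 2))) = Add(2, Mul(-1, Add(2, E))) = Add(2, Add(-2, Mul(-1, E))) = Mul(-1, E))
Mul(Function('X')(33, Add(12, 4)), Mul(-19, Pow(38, -1))) = Mul(Mul(-1, 33), Mul(-19, Pow(38, -1))) = Mul(-33, Mul(-19, Rational(1, 38))) = Mul(-33, Rational(-1, 2)) = Rational(33, 2)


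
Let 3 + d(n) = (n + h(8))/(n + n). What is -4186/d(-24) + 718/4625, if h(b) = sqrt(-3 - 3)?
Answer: 2655366274/1586375 - 4784*I*sqrt(6)/343 ≈ 1673.9 - 34.164*I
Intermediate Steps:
h(b) = I*sqrt(6) (h(b) = sqrt(-6) = I*sqrt(6))
d(n) = -3 + (n + I*sqrt(6))/(2*n) (d(n) = -3 + (n + I*sqrt(6))/(n + n) = -3 + (n + I*sqrt(6))/((2*n)) = -3 + (n + I*sqrt(6))*(1/(2*n)) = -3 + (n + I*sqrt(6))/(2*n))
-4186/d(-24) + 718/4625 = -4186*(-48/(-5*(-24) + I*sqrt(6))) + 718/4625 = -4186*(-48/(120 + I*sqrt(6))) + 718*(1/4625) = -4186/(-5/2 - I*sqrt(6)/48) + 718/4625 = 718/4625 - 4186/(-5/2 - I*sqrt(6)/48)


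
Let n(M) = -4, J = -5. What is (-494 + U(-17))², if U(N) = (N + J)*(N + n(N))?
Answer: 1024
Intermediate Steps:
U(N) = (-5 + N)*(-4 + N) (U(N) = (N - 5)*(N - 4) = (-5 + N)*(-4 + N))
(-494 + U(-17))² = (-494 + (20 + (-17)² - 9*(-17)))² = (-494 + (20 + 289 + 153))² = (-494 + 462)² = (-32)² = 1024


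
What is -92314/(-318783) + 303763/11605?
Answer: 97905784399/3699476715 ≈ 26.465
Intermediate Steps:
-92314/(-318783) + 303763/11605 = -92314*(-1/318783) + 303763*(1/11605) = 92314/318783 + 303763/11605 = 97905784399/3699476715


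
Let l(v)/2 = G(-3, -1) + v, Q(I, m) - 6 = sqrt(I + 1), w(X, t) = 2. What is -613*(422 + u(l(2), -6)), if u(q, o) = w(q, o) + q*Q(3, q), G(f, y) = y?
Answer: -269720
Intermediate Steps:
Q(I, m) = 6 + sqrt(1 + I) (Q(I, m) = 6 + sqrt(I + 1) = 6 + sqrt(1 + I))
l(v) = -2 + 2*v (l(v) = 2*(-1 + v) = -2 + 2*v)
u(q, o) = 2 + 8*q (u(q, o) = 2 + q*(6 + sqrt(1 + 3)) = 2 + q*(6 + sqrt(4)) = 2 + q*(6 + 2) = 2 + q*8 = 2 + 8*q)
-613*(422 + u(l(2), -6)) = -613*(422 + (2 + 8*(-2 + 2*2))) = -613*(422 + (2 + 8*(-2 + 4))) = -613*(422 + (2 + 8*2)) = -613*(422 + (2 + 16)) = -613*(422 + 18) = -613*440 = -269720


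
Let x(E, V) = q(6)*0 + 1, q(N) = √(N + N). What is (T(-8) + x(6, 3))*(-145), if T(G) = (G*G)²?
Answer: -594065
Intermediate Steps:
q(N) = √2*√N (q(N) = √(2*N) = √2*√N)
x(E, V) = 1 (x(E, V) = (√2*√6)*0 + 1 = (2*√3)*0 + 1 = 0 + 1 = 1)
T(G) = G⁴ (T(G) = (G²)² = G⁴)
(T(-8) + x(6, 3))*(-145) = ((-8)⁴ + 1)*(-145) = (4096 + 1)*(-145) = 4097*(-145) = -594065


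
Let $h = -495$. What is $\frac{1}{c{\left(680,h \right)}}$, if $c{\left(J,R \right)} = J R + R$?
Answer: $- \frac{1}{337095} \approx -2.9665 \cdot 10^{-6}$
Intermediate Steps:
$c{\left(J,R \right)} = R + J R$
$\frac{1}{c{\left(680,h \right)}} = \frac{1}{\left(-495\right) \left(1 + 680\right)} = \frac{1}{\left(-495\right) 681} = \frac{1}{-337095} = - \frac{1}{337095}$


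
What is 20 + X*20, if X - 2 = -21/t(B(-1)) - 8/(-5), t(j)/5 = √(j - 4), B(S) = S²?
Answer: 92 + 28*I*√3 ≈ 92.0 + 48.497*I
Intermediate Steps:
t(j) = 5*√(-4 + j) (t(j) = 5*√(j - 4) = 5*√(-4 + j))
X = 18/5 + 7*I*√3/5 (X = 2 + (-21*1/(5*√(-4 + (-1)²)) - 8/(-5)) = 2 + (-21*1/(5*√(-4 + 1)) - 8*(-⅕)) = 2 + (-21*(-I*√3/15) + 8/5) = 2 + (-(-7)*I*√3/5 + 8/5) = 2 + (7*I*√3/5 + 8/5) = 2 + (8/5 + 7*I*√3/5) = 18/5 + 7*I*√3/5 ≈ 3.6 + 2.4249*I)
20 + X*20 = 20 + (18/5 + 7*I*√3/5)*20 = 20 + (72 + 28*I*√3) = 92 + 28*I*√3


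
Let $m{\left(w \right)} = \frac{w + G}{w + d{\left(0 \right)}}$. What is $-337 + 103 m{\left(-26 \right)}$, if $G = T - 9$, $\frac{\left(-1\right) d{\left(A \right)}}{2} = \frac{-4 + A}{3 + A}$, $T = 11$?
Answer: $- \frac{8087}{35} \approx -231.06$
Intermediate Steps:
$d{\left(A \right)} = - \frac{2 \left(-4 + A\right)}{3 + A}$ ($d{\left(A \right)} = - 2 \frac{-4 + A}{3 + A} = - \frac{2 \left(-4 + A\right)}{3 + A}$)
$G = 2$ ($G = 11 - 9 = 2$)
$m{\left(w \right)} = \frac{2 + w}{\frac{8}{3} + w}$ ($m{\left(w \right)} = \frac{w + 2}{w + \frac{2 \left(4 - 0\right)}{3 + 0}} = \frac{2 + w}{w + \frac{2 \left(4 + 0\right)}{3}} = \frac{2 + w}{w + 2 \cdot \frac{1}{3} \cdot 4} = \frac{2 + w}{w + \frac{8}{3}} = \frac{2 + w}{\frac{8}{3} + w}$)
$-337 + 103 m{\left(-26 \right)} = -337 + 103 \frac{3 \left(2 - 26\right)}{8 + 3 \left(-26\right)} = -337 + 103 \cdot 3 \frac{1}{8 - 78} \left(-24\right) = -337 + 103 \cdot 3 \frac{1}{-70} \left(-24\right) = -337 + 103 \cdot 3 \left(- \frac{1}{70}\right) \left(-24\right) = -337 + 103 \cdot \frac{36}{35} = -337 + \frac{3708}{35} = - \frac{8087}{35}$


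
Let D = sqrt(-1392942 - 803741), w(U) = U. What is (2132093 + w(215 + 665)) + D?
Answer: 2132973 + I*sqrt(2196683) ≈ 2.133e+6 + 1482.1*I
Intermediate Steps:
D = I*sqrt(2196683) (D = sqrt(-2196683) = I*sqrt(2196683) ≈ 1482.1*I)
(2132093 + w(215 + 665)) + D = (2132093 + (215 + 665)) + I*sqrt(2196683) = (2132093 + 880) + I*sqrt(2196683) = 2132973 + I*sqrt(2196683)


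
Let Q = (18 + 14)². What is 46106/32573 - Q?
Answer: -33308646/32573 ≈ -1022.6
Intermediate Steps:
Q = 1024 (Q = 32² = 1024)
46106/32573 - Q = 46106/32573 - 1*1024 = 46106*(1/32573) - 1024 = 46106/32573 - 1024 = -33308646/32573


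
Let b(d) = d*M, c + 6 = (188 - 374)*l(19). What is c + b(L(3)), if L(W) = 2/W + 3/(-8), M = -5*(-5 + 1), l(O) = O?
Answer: -21205/6 ≈ -3534.2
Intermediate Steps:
M = 20 (M = -5*(-4) = 20)
L(W) = -3/8 + 2/W (L(W) = 2/W + 3*(-⅛) = 2/W - 3/8 = -3/8 + 2/W)
c = -3540 (c = -6 + (188 - 374)*19 = -6 - 186*19 = -6 - 3534 = -3540)
b(d) = 20*d (b(d) = d*20 = 20*d)
c + b(L(3)) = -3540 + 20*(-3/8 + 2/3) = -3540 + 20*(-3/8 + 2*(⅓)) = -3540 + 20*(-3/8 + ⅔) = -3540 + 20*(7/24) = -3540 + 35/6 = -21205/6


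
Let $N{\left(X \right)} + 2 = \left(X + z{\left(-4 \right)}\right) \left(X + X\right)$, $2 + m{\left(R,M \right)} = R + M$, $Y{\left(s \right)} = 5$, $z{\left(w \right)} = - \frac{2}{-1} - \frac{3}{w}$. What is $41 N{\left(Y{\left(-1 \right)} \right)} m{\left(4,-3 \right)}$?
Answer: $- \frac{6191}{2} \approx -3095.5$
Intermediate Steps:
$z{\left(w \right)} = 2 - \frac{3}{w}$ ($z{\left(w \right)} = \left(-2\right) \left(-1\right) - \frac{3}{w} = 2 - \frac{3}{w}$)
$m{\left(R,M \right)} = -2 + M + R$ ($m{\left(R,M \right)} = -2 + \left(R + M\right) = -2 + \left(M + R\right) = -2 + M + R$)
$N{\left(X \right)} = -2 + 2 X \left(\frac{11}{4} + X\right)$ ($N{\left(X \right)} = -2 + \left(X + \left(2 - \frac{3}{-4}\right)\right) \left(X + X\right) = -2 + \left(X + \left(2 - - \frac{3}{4}\right)\right) 2 X = -2 + \left(X + \left(2 + \frac{3}{4}\right)\right) 2 X = -2 + \left(X + \frac{11}{4}\right) 2 X = -2 + \left(\frac{11}{4} + X\right) 2 X = -2 + 2 X \left(\frac{11}{4} + X\right)$)
$41 N{\left(Y{\left(-1 \right)} \right)} m{\left(4,-3 \right)} = 41 \left(-2 + 2 \cdot 5^{2} + \frac{11}{2} \cdot 5\right) \left(-2 - 3 + 4\right) = 41 \left(-2 + 2 \cdot 25 + \frac{55}{2}\right) \left(-1\right) = 41 \left(-2 + 50 + \frac{55}{2}\right) \left(-1\right) = 41 \cdot \frac{151}{2} \left(-1\right) = \frac{6191}{2} \left(-1\right) = - \frac{6191}{2}$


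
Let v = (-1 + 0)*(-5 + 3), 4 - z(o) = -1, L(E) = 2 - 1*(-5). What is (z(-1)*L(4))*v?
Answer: 70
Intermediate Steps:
L(E) = 7 (L(E) = 2 + 5 = 7)
z(o) = 5 (z(o) = 4 - 1*(-1) = 4 + 1 = 5)
v = 2 (v = -1*(-2) = 2)
(z(-1)*L(4))*v = (5*7)*2 = 35*2 = 70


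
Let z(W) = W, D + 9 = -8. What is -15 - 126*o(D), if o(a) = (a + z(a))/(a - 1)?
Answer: -253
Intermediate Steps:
D = -17 (D = -9 - 8 = -17)
o(a) = 2*a/(-1 + a) (o(a) = (a + a)/(a - 1) = (2*a)/(-1 + a) = 2*a/(-1 + a))
-15 - 126*o(D) = -15 - 252*(-17)/(-1 - 17) = -15 - 252*(-17)/(-18) = -15 - 252*(-17)*(-1)/18 = -15 - 126*17/9 = -15 - 238 = -253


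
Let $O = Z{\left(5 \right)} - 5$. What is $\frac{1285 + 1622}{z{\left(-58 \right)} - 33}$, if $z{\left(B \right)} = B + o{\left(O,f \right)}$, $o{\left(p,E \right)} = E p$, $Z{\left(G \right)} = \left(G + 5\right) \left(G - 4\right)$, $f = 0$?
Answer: $- \frac{2907}{91} \approx -31.945$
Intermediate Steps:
$Z{\left(G \right)} = \left(-4 + G\right) \left(5 + G\right)$ ($Z{\left(G \right)} = \left(5 + G\right) \left(-4 + G\right) = \left(-4 + G\right) \left(5 + G\right)$)
$O = 5$ ($O = \left(-20 + 5 + 5^{2}\right) - 5 = \left(-20 + 5 + 25\right) - 5 = 10 - 5 = 5$)
$z{\left(B \right)} = B$ ($z{\left(B \right)} = B + 0 \cdot 5 = B + 0 = B$)
$\frac{1285 + 1622}{z{\left(-58 \right)} - 33} = \frac{1285 + 1622}{-58 - 33} = \frac{2907}{-91} = 2907 \left(- \frac{1}{91}\right) = - \frac{2907}{91}$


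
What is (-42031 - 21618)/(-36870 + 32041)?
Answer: 63649/4829 ≈ 13.181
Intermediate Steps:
(-42031 - 21618)/(-36870 + 32041) = -63649/(-4829) = -63649*(-1/4829) = 63649/4829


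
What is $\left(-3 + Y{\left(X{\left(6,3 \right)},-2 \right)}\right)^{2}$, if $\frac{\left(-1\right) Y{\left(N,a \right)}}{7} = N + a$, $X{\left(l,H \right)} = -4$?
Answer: $1521$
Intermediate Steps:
$Y{\left(N,a \right)} = - 7 N - 7 a$ ($Y{\left(N,a \right)} = - 7 \left(N + a\right) = - 7 N - 7 a$)
$\left(-3 + Y{\left(X{\left(6,3 \right)},-2 \right)}\right)^{2} = \left(-3 - -42\right)^{2} = \left(-3 + \left(28 + 14\right)\right)^{2} = \left(-3 + 42\right)^{2} = 39^{2} = 1521$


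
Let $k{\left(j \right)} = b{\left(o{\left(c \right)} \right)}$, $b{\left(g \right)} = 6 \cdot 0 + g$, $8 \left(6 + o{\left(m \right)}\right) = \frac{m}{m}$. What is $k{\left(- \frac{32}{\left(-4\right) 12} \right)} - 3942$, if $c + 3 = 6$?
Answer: $- \frac{31583}{8} \approx -3947.9$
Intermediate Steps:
$c = 3$ ($c = -3 + 6 = 3$)
$o{\left(m \right)} = - \frac{47}{8}$ ($o{\left(m \right)} = -6 + \frac{m \frac{1}{m}}{8} = -6 + \frac{1}{8} \cdot 1 = -6 + \frac{1}{8} = - \frac{47}{8}$)
$b{\left(g \right)} = g$ ($b{\left(g \right)} = 0 + g = g$)
$k{\left(j \right)} = - \frac{47}{8}$
$k{\left(- \frac{32}{\left(-4\right) 12} \right)} - 3942 = - \frac{47}{8} - 3942 = - \frac{31583}{8}$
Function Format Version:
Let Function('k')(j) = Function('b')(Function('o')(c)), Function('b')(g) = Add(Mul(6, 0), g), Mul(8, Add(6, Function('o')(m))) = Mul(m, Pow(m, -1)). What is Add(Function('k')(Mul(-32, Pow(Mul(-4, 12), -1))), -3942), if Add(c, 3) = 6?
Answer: Rational(-31583, 8) ≈ -3947.9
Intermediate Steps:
c = 3 (c = Add(-3, 6) = 3)
Function('o')(m) = Rational(-47, 8) (Function('o')(m) = Add(-6, Mul(Rational(1, 8), Mul(m, Pow(m, -1)))) = Add(-6, Mul(Rational(1, 8), 1)) = Add(-6, Rational(1, 8)) = Rational(-47, 8))
Function('b')(g) = g (Function('b')(g) = Add(0, g) = g)
Function('k')(j) = Rational(-47, 8)
Add(Function('k')(Mul(-32, Pow(Mul(-4, 12), -1))), -3942) = Add(Rational(-47, 8), -3942) = Rational(-31583, 8)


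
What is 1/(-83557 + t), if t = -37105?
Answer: -1/120662 ≈ -8.2876e-6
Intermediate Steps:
1/(-83557 + t) = 1/(-83557 - 37105) = 1/(-120662) = -1/120662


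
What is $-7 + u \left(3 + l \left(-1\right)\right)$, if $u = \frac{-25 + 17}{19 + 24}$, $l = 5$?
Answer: $- \frac{285}{43} \approx -6.6279$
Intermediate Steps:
$u = - \frac{8}{43} \approx -0.18605$
$-7 + u \left(3 + l \left(-1\right)\right) = -7 - \frac{8 \left(3 + 5 \left(-1\right)\right)}{43} = -7 - \frac{8 \left(3 - 5\right)}{43} = -7 - - \frac{16}{43} = -7 + \frac{16}{43} = - \frac{285}{43}$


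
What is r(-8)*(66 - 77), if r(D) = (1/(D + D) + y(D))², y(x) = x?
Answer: -183051/256 ≈ -715.04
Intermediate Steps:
r(D) = (D + 1/(2*D))² (r(D) = (1/(D + D) + D)² = (1/(2*D) + D)² = (D + 1/(2*D))²)
r(-8)*(66 - 77) = ((¼)*(1 + 2*(-8)²)²/(-8)²)*(66 - 77) = ((¼)*(1/64)*(1 + 2*64)²)*(-11) = ((¼)*(1/64)*(1 + 128)²)*(-11) = ((¼)*(1/64)*129²)*(-11) = ((¼)*(1/64)*16641)*(-11) = (16641/256)*(-11) = -183051/256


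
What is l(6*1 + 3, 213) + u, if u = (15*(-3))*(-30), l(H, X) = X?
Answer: 1563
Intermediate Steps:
u = 1350 (u = -45*(-30) = 1350)
l(6*1 + 3, 213) + u = 213 + 1350 = 1563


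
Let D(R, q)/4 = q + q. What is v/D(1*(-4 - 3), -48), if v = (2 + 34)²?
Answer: -27/8 ≈ -3.3750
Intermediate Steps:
D(R, q) = 8*q (D(R, q) = 4*(q + q) = 4*(2*q) = 8*q)
v = 1296 (v = 36² = 1296)
v/D(1*(-4 - 3), -48) = 1296/((8*(-48))) = 1296/(-384) = 1296*(-1/384) = -27/8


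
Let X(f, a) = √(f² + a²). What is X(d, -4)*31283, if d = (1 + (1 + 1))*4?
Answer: 125132*√10 ≈ 3.9570e+5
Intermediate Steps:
d = 12 (d = (1 + 2)*4 = 3*4 = 12)
X(f, a) = √(a² + f²)
X(d, -4)*31283 = √((-4)² + 12²)*31283 = √(16 + 144)*31283 = √160*31283 = (4*√10)*31283 = 125132*√10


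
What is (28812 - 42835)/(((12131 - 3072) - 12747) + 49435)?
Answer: -14023/45747 ≈ -0.30653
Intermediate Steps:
(28812 - 42835)/(((12131 - 3072) - 12747) + 49435) = -14023/((9059 - 12747) + 49435) = -14023/(-3688 + 49435) = -14023/45747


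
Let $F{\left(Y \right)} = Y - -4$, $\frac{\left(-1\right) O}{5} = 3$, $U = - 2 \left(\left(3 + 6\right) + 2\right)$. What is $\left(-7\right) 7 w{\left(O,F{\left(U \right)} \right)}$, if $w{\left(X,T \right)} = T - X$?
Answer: $147$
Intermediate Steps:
$U = -22$ ($U = - 2 \left(9 + 2\right) = \left(-2\right) 11 = -22$)
$O = -15$ ($O = \left(-5\right) 3 = -15$)
$F{\left(Y \right)} = 4 + Y$ ($F{\left(Y \right)} = Y + 4 = 4 + Y$)
$\left(-7\right) 7 w{\left(O,F{\left(U \right)} \right)} = \left(-7\right) 7 \left(\left(4 - 22\right) - -15\right) = - 49 \left(-18 + 15\right) = \left(-49\right) \left(-3\right) = 147$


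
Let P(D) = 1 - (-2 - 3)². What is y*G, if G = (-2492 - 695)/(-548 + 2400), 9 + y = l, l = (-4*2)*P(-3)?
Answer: -583221/1852 ≈ -314.91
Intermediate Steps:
P(D) = -24 (P(D) = 1 - 1*(-5)² = 1 - 1*25 = 1 - 25 = -24)
l = 192 (l = -4*2*(-24) = -8*(-24) = 192)
y = 183 (y = -9 + 192 = 183)
G = -3187/1852 ≈ -1.7208
y*G = 183*(-3187/1852) = -583221/1852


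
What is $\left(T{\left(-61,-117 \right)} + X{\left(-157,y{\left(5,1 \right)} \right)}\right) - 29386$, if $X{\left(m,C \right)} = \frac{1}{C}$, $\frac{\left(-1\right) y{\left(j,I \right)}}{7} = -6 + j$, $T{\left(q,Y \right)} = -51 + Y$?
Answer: $- \frac{206877}{7} \approx -29554.0$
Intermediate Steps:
$y{\left(j,I \right)} = 42 - 7 j$ ($y{\left(j,I \right)} = - 7 \left(-6 + j\right) = 42 - 7 j$)
$\left(T{\left(-61,-117 \right)} + X{\left(-157,y{\left(5,1 \right)} \right)}\right) - 29386 = \left(\left(-51 - 117\right) + \frac{1}{42 - 35}\right) - 29386 = \left(-168 + \frac{1}{42 - 35}\right) - 29386 = \left(-168 + \frac{1}{7}\right) - 29386 = - \frac{1175}{7} - 29386 = - \frac{206877}{7}$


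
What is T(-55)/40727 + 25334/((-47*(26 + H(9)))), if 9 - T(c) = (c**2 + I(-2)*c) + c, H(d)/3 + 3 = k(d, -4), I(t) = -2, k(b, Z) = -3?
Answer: -516466257/7656676 ≈ -67.453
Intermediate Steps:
H(d) = -18 (H(d) = -9 + 3*(-3) = -9 - 9 = -18)
T(c) = 9 + c - c**2 (T(c) = 9 - ((c**2 - 2*c) + c) = 9 - (c**2 - c) = 9 + (c - c**2) = 9 + c - c**2)
T(-55)/40727 + 25334/((-47*(26 + H(9)))) = (9 - 55 - 1*(-55)**2)/40727 + 25334/((-47*(26 - 18))) = (9 - 55 - 1*3025)*(1/40727) + 25334/((-47*8)) = (9 - 55 - 3025)*(1/40727) + 25334/(-376) = -3071*1/40727 + 25334*(-1/376) = -3071/40727 - 12667/188 = -516466257/7656676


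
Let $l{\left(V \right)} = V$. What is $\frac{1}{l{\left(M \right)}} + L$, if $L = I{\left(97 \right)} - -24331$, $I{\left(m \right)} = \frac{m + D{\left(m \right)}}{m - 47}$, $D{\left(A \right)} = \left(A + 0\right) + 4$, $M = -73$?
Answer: $\frac{44411277}{1825} \approx 24335.0$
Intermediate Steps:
$D{\left(A \right)} = 4 + A$ ($D{\left(A \right)} = A + 4 = 4 + A$)
$I{\left(m \right)} = \frac{4 + 2 m}{-47 + m}$ ($I{\left(m \right)} = \frac{m + \left(4 + m\right)}{m - 47} = \frac{4 + 2 m}{-47 + m}$)
$L = \frac{608374}{25}$ ($L = \frac{2 \left(2 + 97\right)}{-47 + 97} - -24331 = 2 \cdot \frac{1}{50} \cdot 99 + 24331 = \frac{99}{25} + 24331 = \frac{608374}{25} \approx 24335.0$)
$\frac{1}{l{\left(M \right)}} + L = \frac{1}{-73} + \frac{608374}{25} = - \frac{1}{73} + \frac{608374}{25} = \frac{44411277}{1825}$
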